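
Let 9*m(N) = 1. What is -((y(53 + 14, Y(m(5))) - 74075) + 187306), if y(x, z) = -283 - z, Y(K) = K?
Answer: -1016531/9 ≈ -1.1295e+5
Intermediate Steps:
m(N) = ⅑ (m(N) = (⅑)*1 = ⅑)
-((y(53 + 14, Y(m(5))) - 74075) + 187306) = -(((-283 - 1*⅑) - 74075) + 187306) = -(((-283 - ⅑) - 74075) + 187306) = -((-2548/9 - 74075) + 187306) = -(-669223/9 + 187306) = -1*1016531/9 = -1016531/9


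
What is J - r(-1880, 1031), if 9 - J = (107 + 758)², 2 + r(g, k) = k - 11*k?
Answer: -737904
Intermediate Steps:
r(g, k) = -2 - 10*k (r(g, k) = -2 + (k - 11*k) = -2 - 10*k)
J = -748216 (J = 9 - (107 + 758)² = 9 - 1*865² = 9 - 1*748225 = 9 - 748225 = -748216)
J - r(-1880, 1031) = -748216 - (-2 - 10*1031) = -748216 - (-2 - 10310) = -748216 - 1*(-10312) = -748216 + 10312 = -737904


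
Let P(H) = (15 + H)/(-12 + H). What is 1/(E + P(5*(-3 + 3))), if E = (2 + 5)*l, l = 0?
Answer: -⅘ ≈ -0.80000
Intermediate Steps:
P(H) = (15 + H)/(-12 + H)
E = 0 (E = (2 + 5)*0 = 7*0 = 0)
1/(E + P(5*(-3 + 3))) = 1/(0 + (15 + 5*(-3 + 3))/(-12 + 5*(-3 + 3))) = 1/(0 + (15 + 5*0)/(-12 + 5*0)) = 1/(0 + (15 + 0)/(-12 + 0)) = 1/(0 + 15/(-12)) = 1/(0 - 1/12*15) = 1/(0 - 5/4) = 1/(-5/4) = -⅘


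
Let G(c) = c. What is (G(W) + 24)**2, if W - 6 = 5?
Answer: 1225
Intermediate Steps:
W = 11 (W = 6 + 5 = 11)
(G(W) + 24)**2 = (11 + 24)**2 = 35**2 = 1225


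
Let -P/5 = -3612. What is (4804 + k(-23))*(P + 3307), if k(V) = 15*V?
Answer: 95275453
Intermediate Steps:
P = 18060 (P = -5*(-3612) = 18060)
(4804 + k(-23))*(P + 3307) = (4804 + 15*(-23))*(18060 + 3307) = (4804 - 345)*21367 = 4459*21367 = 95275453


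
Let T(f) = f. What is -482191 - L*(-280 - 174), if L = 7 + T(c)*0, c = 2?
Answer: -479013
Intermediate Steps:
L = 7 (L = 7 + 2*0 = 7 + 0 = 7)
-482191 - L*(-280 - 174) = -482191 - 7*(-280 - 174) = -482191 - 7*(-454) = -482191 - 1*(-3178) = -482191 + 3178 = -479013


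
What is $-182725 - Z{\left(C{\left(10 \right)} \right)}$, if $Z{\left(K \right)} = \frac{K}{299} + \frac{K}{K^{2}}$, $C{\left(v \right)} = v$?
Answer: $- \frac{546348149}{2990} \approx -1.8273 \cdot 10^{5}$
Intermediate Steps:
$Z{\left(K \right)} = \frac{1}{K} + \frac{K}{299}$ ($Z{\left(K \right)} = K \frac{1}{299} + \frac{K}{K^{2}} = \frac{K}{299} + \frac{1}{K} = \frac{1}{K} + \frac{K}{299}$)
$-182725 - Z{\left(C{\left(10 \right)} \right)} = -182725 - \left(\frac{1}{10} + \frac{1}{299} \cdot 10\right) = -182725 - \left(\frac{1}{10} + \frac{10}{299}\right) = -182725 - \frac{399}{2990} = - \frac{546348149}{2990}$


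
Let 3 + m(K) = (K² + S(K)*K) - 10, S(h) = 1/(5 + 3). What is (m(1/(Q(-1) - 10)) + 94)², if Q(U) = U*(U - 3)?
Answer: 136072225/20736 ≈ 6562.1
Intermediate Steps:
Q(U) = U*(-3 + U)
S(h) = ⅛ (S(h) = 1/8 = ⅛)
m(K) = -13 + K² + K/8 (m(K) = -3 + ((K² + K/8) - 10) = -3 + (-10 + K² + K/8) = -13 + K² + K/8)
(m(1/(Q(-1) - 10)) + 94)² = ((-13 + (1/(-(-3 - 1) - 10))² + 1/(8*(-(-3 - 1) - 10))) + 94)² = ((-13 + (1/(-1*(-4) - 10))² + 1/(8*(-1*(-4) - 10))) + 94)² = ((-13 + (1/(4 - 10))² + 1/(8*(4 - 10))) + 94)² = ((-13 + (1/(-6))² + (⅛)/(-6)) + 94)² = ((-13 + (-⅙)² + (⅛)*(-⅙)) + 94)² = ((-13 + 1/36 - 1/48) + 94)² = (-1871/144 + 94)² = (11665/144)² = 136072225/20736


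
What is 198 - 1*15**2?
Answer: -27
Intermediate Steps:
198 - 1*15**2 = 198 - 1*225 = 198 - 225 = -27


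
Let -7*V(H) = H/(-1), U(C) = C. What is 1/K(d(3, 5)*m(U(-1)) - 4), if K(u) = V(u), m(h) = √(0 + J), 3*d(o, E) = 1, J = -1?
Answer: -252/145 - 21*I/145 ≈ -1.7379 - 0.14483*I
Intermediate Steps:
V(H) = H/7 (V(H) = -H/(7*(-1)) = -H*(-1)/7 = -(-1)*H/7 = H/7)
d(o, E) = ⅓ (d(o, E) = (⅓)*1 = ⅓)
m(h) = I (m(h) = √(0 - 1) = √(-1) = I)
K(u) = u/7
1/K(d(3, 5)*m(U(-1)) - 4) = 1/((I/3 - 4)/7) = 1/((-4 + I/3)/7) = 1/(-4/7 + I/21) = 441*(-4/7 - I/21)/145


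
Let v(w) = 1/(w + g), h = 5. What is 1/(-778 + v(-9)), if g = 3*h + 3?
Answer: -9/7001 ≈ -0.0012855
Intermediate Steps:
g = 18 (g = 3*5 + 3 = 15 + 3 = 18)
v(w) = 1/(18 + w) (v(w) = 1/(w + 18) = 1/(18 + w))
1/(-778 + v(-9)) = 1/(-778 + 1/(18 - 9)) = 1/(-778 + 1/9) = 1/(-778 + ⅑) = 1/(-7001/9) = -9/7001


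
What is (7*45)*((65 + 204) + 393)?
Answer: 208530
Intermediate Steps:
(7*45)*((65 + 204) + 393) = 315*(269 + 393) = 315*662 = 208530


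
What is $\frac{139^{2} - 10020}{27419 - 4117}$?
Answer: $\frac{9301}{23302} \approx 0.39915$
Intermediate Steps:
$\frac{139^{2} - 10020}{27419 - 4117} = \frac{19321 - 10020}{23302} = 9301 \cdot \frac{1}{23302} = \frac{9301}{23302}$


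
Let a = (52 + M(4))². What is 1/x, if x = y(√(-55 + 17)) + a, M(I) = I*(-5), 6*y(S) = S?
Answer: 18432/18874387 - 3*I*√38/18874387 ≈ 0.00097656 - 9.7981e-7*I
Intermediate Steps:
y(S) = S/6
M(I) = -5*I
a = 1024 (a = (52 - 5*4)² = (52 - 20)² = 32² = 1024)
x = 1024 + I*√38/6 (x = √(-55 + 17)/6 + 1024 = √(-38)/6 + 1024 = (I*√38)/6 + 1024 = I*√38/6 + 1024 = 1024 + I*√38/6 ≈ 1024.0 + 1.0274*I)
1/x = 1/(1024 + I*√38/6)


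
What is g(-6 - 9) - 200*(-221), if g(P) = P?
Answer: 44185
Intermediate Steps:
g(-6 - 9) - 200*(-221) = (-6 - 9) - 200*(-221) = -15 + 44200 = 44185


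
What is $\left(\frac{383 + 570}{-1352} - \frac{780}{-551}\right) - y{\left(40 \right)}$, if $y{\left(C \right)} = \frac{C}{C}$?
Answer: $- \frac{215495}{744952} \approx -0.28927$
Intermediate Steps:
$y{\left(C \right)} = 1$
$\left(\frac{383 + 570}{-1352} - \frac{780}{-551}\right) - y{\left(40 \right)} = \left(\frac{383 + 570}{-1352} - \frac{780}{-551}\right) - 1 = \left(953 \left(- \frac{1}{1352}\right) - - \frac{780}{551}\right) - 1 = \left(- \frac{953}{1352} + \frac{780}{551}\right) - 1 = \frac{529457}{744952} - 1 = - \frac{215495}{744952}$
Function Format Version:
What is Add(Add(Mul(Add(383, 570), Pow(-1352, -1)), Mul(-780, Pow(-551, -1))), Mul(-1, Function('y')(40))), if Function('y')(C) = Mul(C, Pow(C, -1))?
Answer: Rational(-215495, 744952) ≈ -0.28927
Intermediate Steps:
Function('y')(C) = 1
Add(Add(Mul(Add(383, 570), Pow(-1352, -1)), Mul(-780, Pow(-551, -1))), Mul(-1, Function('y')(40))) = Add(Add(Mul(Add(383, 570), Pow(-1352, -1)), Mul(-780, Pow(-551, -1))), Mul(-1, 1)) = Add(Add(Mul(953, Rational(-1, 1352)), Mul(-780, Rational(-1, 551))), -1) = Add(Add(Rational(-953, 1352), Rational(780, 551)), -1) = Add(Rational(529457, 744952), -1) = Rational(-215495, 744952)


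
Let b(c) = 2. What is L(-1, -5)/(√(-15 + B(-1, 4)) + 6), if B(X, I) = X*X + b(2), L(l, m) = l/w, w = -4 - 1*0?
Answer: 1/32 - I*√3/96 ≈ 0.03125 - 0.018042*I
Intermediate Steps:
w = -4 (w = -4 + 0 = -4)
L(l, m) = -l/4 (L(l, m) = l/(-4) = l*(-¼) = -l/4)
B(X, I) = 2 + X² (B(X, I) = X*X + 2 = X² + 2 = 2 + X²)
L(-1, -5)/(√(-15 + B(-1, 4)) + 6) = (-¼*(-1))/(√(-15 + (2 + (-1)²)) + 6) = 1/(4*(√(-15 + (2 + 1)) + 6)) = 1/(4*(√(-15 + 3) + 6)) = 1/(4*(√(-12) + 6)) = 1/(4*(2*I*√3 + 6)) = 1/(4*(6 + 2*I*√3))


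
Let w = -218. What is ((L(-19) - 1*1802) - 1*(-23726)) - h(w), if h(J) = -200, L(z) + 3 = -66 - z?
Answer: 22074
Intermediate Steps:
L(z) = -69 - z (L(z) = -3 + (-66 - z) = -69 - z)
((L(-19) - 1*1802) - 1*(-23726)) - h(w) = (((-69 - 1*(-19)) - 1*1802) - 1*(-23726)) - 1*(-200) = (((-69 + 19) - 1802) + 23726) + 200 = ((-50 - 1802) + 23726) + 200 = (-1852 + 23726) + 200 = 21874 + 200 = 22074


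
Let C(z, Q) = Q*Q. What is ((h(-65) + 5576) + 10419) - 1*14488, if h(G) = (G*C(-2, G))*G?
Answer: 17852132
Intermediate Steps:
C(z, Q) = Q²
h(G) = G⁴ (h(G) = (G*G²)*G = G³*G = G⁴)
((h(-65) + 5576) + 10419) - 1*14488 = (((-65)⁴ + 5576) + 10419) - 1*14488 = ((17850625 + 5576) + 10419) - 14488 = (17856201 + 10419) - 14488 = 17866620 - 14488 = 17852132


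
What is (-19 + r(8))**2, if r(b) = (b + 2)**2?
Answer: 6561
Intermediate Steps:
r(b) = (2 + b)**2
(-19 + r(8))**2 = (-19 + (2 + 8)**2)**2 = (-19 + 10**2)**2 = (-19 + 100)**2 = 81**2 = 6561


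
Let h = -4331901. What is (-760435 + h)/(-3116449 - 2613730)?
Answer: 5092336/5730179 ≈ 0.88869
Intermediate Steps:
(-760435 + h)/(-3116449 - 2613730) = (-760435 - 4331901)/(-3116449 - 2613730) = -5092336/(-5730179) = -5092336*(-1/5730179) = 5092336/5730179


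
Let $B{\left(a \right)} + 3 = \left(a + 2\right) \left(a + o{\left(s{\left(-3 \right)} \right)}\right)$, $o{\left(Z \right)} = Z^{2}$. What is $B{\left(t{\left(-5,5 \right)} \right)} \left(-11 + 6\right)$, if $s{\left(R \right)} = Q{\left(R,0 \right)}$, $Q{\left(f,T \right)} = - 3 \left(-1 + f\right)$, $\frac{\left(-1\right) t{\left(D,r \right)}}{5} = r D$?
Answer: $-170800$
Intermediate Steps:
$t{\left(D,r \right)} = - 5 D r$ ($t{\left(D,r \right)} = - 5 r D = - 5 D r$)
$Q{\left(f,T \right)} = 3 - 3 f$
$s{\left(R \right)} = 3 - 3 R$
$B{\left(a \right)} = -3 + \left(2 + a\right) \left(144 + a\right)$ ($B{\left(a \right)} = -3 + \left(a + 2\right) \left(a + \left(3 - -9\right)^{2}\right) = -3 + \left(2 + a\right) \left(a + \left(3 + 9\right)^{2}\right) = -3 + \left(2 + a\right) \left(a + 12^{2}\right) = -3 + \left(2 + a\right) \left(a + 144\right) = -3 + \left(2 + a\right) \left(144 + a\right)$)
$B{\left(t{\left(-5,5 \right)} \right)} \left(-11 + 6\right) = \left(285 + \left(\left(-5\right) \left(-5\right) 5\right)^{2} + 146 \left(\left(-5\right) \left(-5\right) 5\right)\right) \left(-11 + 6\right) = \left(285 + 125^{2} + 146 \cdot 125\right) \left(-5\right) = \left(285 + 15625 + 18250\right) \left(-5\right) = 34160 \left(-5\right) = -170800$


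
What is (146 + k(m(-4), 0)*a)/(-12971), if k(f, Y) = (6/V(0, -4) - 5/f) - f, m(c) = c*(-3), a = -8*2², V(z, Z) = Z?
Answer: -1774/38913 ≈ -0.045589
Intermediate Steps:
a = -32 (a = -8*4 = -32)
m(c) = -3*c
k(f, Y) = -3/2 - f - 5/f (k(f, Y) = (6/(-4) - 5/f) - f = (6*(-¼) - 5/f) - f = (-3/2 - 5/f) - f = -3/2 - f - 5/f)
(146 + k(m(-4), 0)*a)/(-12971) = (146 + (-3/2 - (-3)*(-4) - 5/((-3*(-4))))*(-32))/(-12971) = (146 + (-3/2 - 1*12 - 5/12)*(-32))*(-1/12971) = (146 + (-3/2 - 12 - 5*1/12)*(-32))*(-1/12971) = (146 + (-3/2 - 12 - 5/12)*(-32))*(-1/12971) = (146 - 167/12*(-32))*(-1/12971) = (146 + 1336/3)*(-1/12971) = (1774/3)*(-1/12971) = -1774/38913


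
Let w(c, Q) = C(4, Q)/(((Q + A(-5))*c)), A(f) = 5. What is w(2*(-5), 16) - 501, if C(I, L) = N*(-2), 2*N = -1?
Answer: -105211/210 ≈ -501.00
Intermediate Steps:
N = -1/2 (N = (1/2)*(-1) = -1/2 ≈ -0.50000)
C(I, L) = 1 (C(I, L) = -1/2*(-2) = 1)
w(c, Q) = 1/(c*(5 + Q)) (w(c, Q) = 1/((Q + 5)*c) = 1/((5 + Q)*c) = 1/(c*(5 + Q)))
w(2*(-5), 16) - 501 = 1/(((2*(-5)))*(5 + 16)) - 501 = 1/(-10*21) - 501 = -1/10*1/21 - 501 = -1/210 - 501 = -105211/210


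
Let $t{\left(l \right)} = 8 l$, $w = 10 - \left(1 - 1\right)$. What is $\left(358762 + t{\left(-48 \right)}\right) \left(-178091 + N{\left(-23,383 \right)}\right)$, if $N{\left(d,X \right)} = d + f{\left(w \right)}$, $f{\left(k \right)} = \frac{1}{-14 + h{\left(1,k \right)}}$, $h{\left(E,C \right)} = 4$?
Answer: $- \frac{319160874649}{5} \approx -6.3832 \cdot 10^{10}$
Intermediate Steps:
$w = 10$ ($w = 10 - \left(1 - 1\right) = 10 - 0 = 10 + 0 = 10$)
$f{\left(k \right)} = - \frac{1}{10}$ ($f{\left(k \right)} = \frac{1}{-14 + 4} = \frac{1}{-10} = - \frac{1}{10}$)
$N{\left(d,X \right)} = - \frac{1}{10} + d$ ($N{\left(d,X \right)} = d - \frac{1}{10} = - \frac{1}{10} + d$)
$\left(358762 + t{\left(-48 \right)}\right) \left(-178091 + N{\left(-23,383 \right)}\right) = \left(358762 + 8 \left(-48\right)\right) \left(-178091 - \frac{231}{10}\right) = \left(358762 - 384\right) \left(-178091 - \frac{231}{10}\right) = 358378 \left(- \frac{1781141}{10}\right) = - \frac{319160874649}{5}$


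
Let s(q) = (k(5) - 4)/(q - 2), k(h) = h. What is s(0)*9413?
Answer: -9413/2 ≈ -4706.5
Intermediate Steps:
s(q) = 1/(-2 + q) (s(q) = (5 - 4)/(q - 2) = 1/(-2 + q))
s(0)*9413 = 9413/(-2 + 0) = 9413/(-2) = -½*9413 = -9413/2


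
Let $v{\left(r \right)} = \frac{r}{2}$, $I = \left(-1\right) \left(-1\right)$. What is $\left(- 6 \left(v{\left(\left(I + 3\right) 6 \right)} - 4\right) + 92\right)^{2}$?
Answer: $1936$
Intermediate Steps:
$I = 1$
$v{\left(r \right)} = \frac{r}{2}$ ($v{\left(r \right)} = r \frac{1}{2} = \frac{r}{2}$)
$\left(- 6 \left(v{\left(\left(I + 3\right) 6 \right)} - 4\right) + 92\right)^{2} = \left(- 6 \left(\frac{\left(1 + 3\right) 6}{2} - 4\right) + 92\right)^{2} = \left(- 6 \left(\frac{4 \cdot 6}{2} - 4\right) + 92\right)^{2} = \left(- 6 \left(\frac{1}{2} \cdot 24 - 4\right) + 92\right)^{2} = \left(- 6 \left(12 - 4\right) + 92\right)^{2} = \left(\left(-6\right) 8 + 92\right)^{2} = \left(-48 + 92\right)^{2} = 44^{2} = 1936$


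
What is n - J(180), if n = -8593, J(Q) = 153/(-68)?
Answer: -34363/4 ≈ -8590.8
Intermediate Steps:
J(Q) = -9/4 (J(Q) = 153*(-1/68) = -9/4)
n - J(180) = -8593 - 1*(-9/4) = -8593 + 9/4 = -34363/4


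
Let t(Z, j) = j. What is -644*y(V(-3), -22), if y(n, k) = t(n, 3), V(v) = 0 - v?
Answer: -1932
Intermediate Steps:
V(v) = -v
y(n, k) = 3
-644*y(V(-3), -22) = -644*3 = -1932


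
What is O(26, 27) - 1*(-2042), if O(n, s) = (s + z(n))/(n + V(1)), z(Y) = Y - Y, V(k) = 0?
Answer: 53119/26 ≈ 2043.0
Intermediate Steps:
z(Y) = 0
O(n, s) = s/n (O(n, s) = (s + 0)/(n + 0) = s/n)
O(26, 27) - 1*(-2042) = 27/26 - 1*(-2042) = 27*(1/26) + 2042 = 27/26 + 2042 = 53119/26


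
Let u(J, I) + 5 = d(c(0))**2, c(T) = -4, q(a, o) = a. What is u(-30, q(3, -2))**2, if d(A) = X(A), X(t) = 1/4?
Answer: 6241/256 ≈ 24.379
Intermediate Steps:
X(t) = 1/4
d(A) = 1/4
u(J, I) = -79/16 (u(J, I) = -5 + (1/4)**2 = -5 + 1/16 = -79/16)
u(-30, q(3, -2))**2 = (-79/16)**2 = 6241/256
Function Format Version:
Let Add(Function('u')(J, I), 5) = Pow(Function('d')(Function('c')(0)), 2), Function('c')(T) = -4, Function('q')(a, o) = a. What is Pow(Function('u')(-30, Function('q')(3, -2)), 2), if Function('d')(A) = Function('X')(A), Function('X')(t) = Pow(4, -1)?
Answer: Rational(6241, 256) ≈ 24.379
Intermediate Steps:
Function('X')(t) = Rational(1, 4)
Function('d')(A) = Rational(1, 4)
Function('u')(J, I) = Rational(-79, 16) (Function('u')(J, I) = Add(-5, Pow(Rational(1, 4), 2)) = Add(-5, Rational(1, 16)) = Rational(-79, 16))
Pow(Function('u')(-30, Function('q')(3, -2)), 2) = Pow(Rational(-79, 16), 2) = Rational(6241, 256)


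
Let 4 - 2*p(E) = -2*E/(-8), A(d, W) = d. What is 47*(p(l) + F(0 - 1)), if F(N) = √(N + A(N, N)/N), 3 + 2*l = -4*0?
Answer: 1645/16 ≈ 102.81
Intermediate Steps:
l = -3/2 (l = -3/2 + (-4*0)/2 = -3/2 + (½)*0 = -3/2 + 0 = -3/2 ≈ -1.5000)
F(N) = √(1 + N) (F(N) = √(N + N/N) = √(N + 1) = √(1 + N))
p(E) = 2 - E/8 (p(E) = 2 - (-2*E)/(2*(-8)) = 2 - (-2*E)*(-1)/(2*8) = 2 - E/8)
47*(p(l) + F(0 - 1)) = 47*((2 - ⅛*(-3/2)) + √(1 + (0 - 1))) = 47*((2 + 3/16) + √(1 - 1)) = 47*(35/16 + √0) = 47*(35/16 + 0) = 47*(35/16) = 1645/16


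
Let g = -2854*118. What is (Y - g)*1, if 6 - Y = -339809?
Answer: 676587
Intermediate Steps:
Y = 339815 (Y = 6 - 1*(-339809) = 6 + 339809 = 339815)
g = -336772
(Y - g)*1 = (339815 - 1*(-336772))*1 = (339815 + 336772)*1 = 676587*1 = 676587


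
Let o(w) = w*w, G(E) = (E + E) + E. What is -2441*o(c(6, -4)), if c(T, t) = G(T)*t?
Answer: -12654144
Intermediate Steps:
G(E) = 3*E (G(E) = 2*E + E = 3*E)
c(T, t) = 3*T*t (c(T, t) = (3*T)*t = 3*T*t)
o(w) = w²
-2441*o(c(6, -4)) = -2441*(3*6*(-4))² = -2441*(-72)² = -2441*5184 = -12654144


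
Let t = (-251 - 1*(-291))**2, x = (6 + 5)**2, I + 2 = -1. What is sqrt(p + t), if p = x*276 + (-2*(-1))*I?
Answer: sqrt(34990) ≈ 187.06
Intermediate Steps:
I = -3 (I = -2 - 1 = -3)
x = 121 (x = 11**2 = 121)
t = 1600 (t = (-251 + 291)**2 = 40**2 = 1600)
p = 33390 (p = 121*276 - 2*(-1)*(-3) = 33396 + 2*(-3) = 33396 - 6 = 33390)
sqrt(p + t) = sqrt(33390 + 1600) = sqrt(34990)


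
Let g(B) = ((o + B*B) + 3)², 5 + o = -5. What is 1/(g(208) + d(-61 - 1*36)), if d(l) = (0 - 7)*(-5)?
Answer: 1/1871168084 ≈ 5.3443e-10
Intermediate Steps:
o = -10 (o = -5 - 5 = -10)
d(l) = 35 (d(l) = -7*(-5) = 35)
g(B) = (-7 + B²)² (g(B) = ((-10 + B*B) + 3)² = ((-10 + B²) + 3)² = (-7 + B²)²)
1/(g(208) + d(-61 - 1*36)) = 1/((-7 + 208²)² + 35) = 1/((-7 + 43264)² + 35) = 1/(43257² + 35) = 1/(1871168049 + 35) = 1/1871168084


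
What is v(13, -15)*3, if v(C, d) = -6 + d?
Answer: -63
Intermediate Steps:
v(13, -15)*3 = (-6 - 15)*3 = -21*3 = -63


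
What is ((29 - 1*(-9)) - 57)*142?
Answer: -2698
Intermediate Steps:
((29 - 1*(-9)) - 57)*142 = ((29 + 9) - 57)*142 = (38 - 57)*142 = -19*142 = -2698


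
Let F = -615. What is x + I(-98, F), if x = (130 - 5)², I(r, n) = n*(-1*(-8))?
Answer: 10705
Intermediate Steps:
I(r, n) = 8*n (I(r, n) = n*8 = 8*n)
x = 15625 (x = 125² = 15625)
x + I(-98, F) = 15625 + 8*(-615) = 15625 - 4920 = 10705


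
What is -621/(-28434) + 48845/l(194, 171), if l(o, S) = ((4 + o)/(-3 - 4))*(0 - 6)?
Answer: 1620458143/5629932 ≈ 287.83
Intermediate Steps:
l(o, S) = 24/7 + 6*o/7 (l(o, S) = ((4 + o)/(-7))*(-6) = ((4 + o)*(-⅐))*(-6) = (-4/7 - o/7)*(-6) = 24/7 + 6*o/7)
-621/(-28434) + 48845/l(194, 171) = -621/(-28434) + 48845/(24/7 + (6/7)*194) = -621*(-1/28434) + 48845/(24/7 + 1164/7) = 207/9478 + 48845/(1188/7) = 207/9478 + 48845*(7/1188) = 207/9478 + 341915/1188 = 1620458143/5629932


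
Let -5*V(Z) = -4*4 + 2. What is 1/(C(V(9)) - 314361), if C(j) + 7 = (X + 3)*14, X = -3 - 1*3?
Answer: -1/314410 ≈ -3.1806e-6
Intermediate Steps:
V(Z) = 14/5 (V(Z) = -(-4*4 + 2)/5 = -(-16 + 2)/5 = -1/5*(-14) = 14/5)
X = -6 (X = -3 - 3 = -6)
C(j) = -49 (C(j) = -7 + (-6 + 3)*14 = -7 - 3*14 = -7 - 42 = -49)
1/(C(V(9)) - 314361) = 1/(-49 - 314361) = 1/(-314410) = -1/314410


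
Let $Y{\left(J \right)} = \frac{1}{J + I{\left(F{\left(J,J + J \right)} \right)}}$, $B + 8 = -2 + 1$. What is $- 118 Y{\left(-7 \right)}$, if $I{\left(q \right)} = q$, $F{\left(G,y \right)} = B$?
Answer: $\frac{59}{8} \approx 7.375$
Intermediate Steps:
$B = -9$ ($B = -8 + \left(-2 + 1\right) = -8 - 1 = -9$)
$F{\left(G,y \right)} = -9$
$Y{\left(J \right)} = \frac{1}{-9 + J}$ ($Y{\left(J \right)} = \frac{1}{J - 9} = \frac{1}{-9 + J}$)
$- 118 Y{\left(-7 \right)} = - \frac{118}{-9 - 7} = - \frac{118}{-16} = \left(-118\right) \left(- \frac{1}{16}\right) = \frac{59}{8}$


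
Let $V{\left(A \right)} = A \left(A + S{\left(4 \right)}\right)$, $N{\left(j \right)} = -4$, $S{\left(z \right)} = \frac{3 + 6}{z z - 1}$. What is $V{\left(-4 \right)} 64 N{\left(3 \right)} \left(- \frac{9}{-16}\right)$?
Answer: $- \frac{9792}{5} \approx -1958.4$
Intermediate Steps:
$S{\left(z \right)} = \frac{9}{-1 + z^{2}}$ ($S{\left(z \right)} = \frac{9}{z^{2} - 1} = \frac{9}{-1 + z^{2}}$)
$V{\left(A \right)} = A \left(\frac{3}{5} + A\right)$ ($V{\left(A \right)} = A \left(A + \frac{9}{-1 + 4^{2}}\right) = A \left(A + \frac{9}{-1 + 16}\right) = A \left(A + \frac{9}{15}\right) = A \left(A + 9 \cdot \frac{1}{15}\right) = A \left(A + \frac{3}{5}\right) = A \left(\frac{3}{5} + A\right)$)
$V{\left(-4 \right)} 64 N{\left(3 \right)} \left(- \frac{9}{-16}\right) = \frac{1}{5} \left(-4\right) \left(3 + 5 \left(-4\right)\right) 64 \left(- 4 \left(- \frac{9}{-16}\right)\right) = \frac{1}{5} \left(-4\right) \left(3 - 20\right) 64 \left(- 4 \left(\left(-9\right) \left(- \frac{1}{16}\right)\right)\right) = \frac{1}{5} \left(-4\right) \left(-17\right) 64 \left(\left(-4\right) \frac{9}{16}\right) = \frac{68}{5} \cdot 64 \left(- \frac{9}{4}\right) = \frac{4352}{5} \left(- \frac{9}{4}\right) = - \frac{9792}{5}$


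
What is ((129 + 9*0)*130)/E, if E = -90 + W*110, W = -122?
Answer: -1677/1351 ≈ -1.2413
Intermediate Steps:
E = -13510 (E = -90 - 122*110 = -90 - 13420 = -13510)
((129 + 9*0)*130)/E = ((129 + 9*0)*130)/(-13510) = ((129 + 0)*130)*(-1/13510) = (129*130)*(-1/13510) = 16770*(-1/13510) = -1677/1351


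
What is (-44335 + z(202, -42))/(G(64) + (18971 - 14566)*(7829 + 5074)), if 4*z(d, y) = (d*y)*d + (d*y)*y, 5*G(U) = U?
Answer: -1918475/284188639 ≈ -0.0067507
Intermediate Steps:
G(U) = U/5
z(d, y) = d*y²/4 + y*d²/4 (z(d, y) = ((d*y)*d + (d*y)*y)/4 = (y*d² + d*y²)/4 = (d*y² + y*d²)/4 = d*y²/4 + y*d²/4)
(-44335 + z(202, -42))/(G(64) + (18971 - 14566)*(7829 + 5074)) = (-44335 + (¼)*202*(-42)*(202 - 42))/((⅕)*64 + (18971 - 14566)*(7829 + 5074)) = (-44335 + (¼)*202*(-42)*160)/(64/5 + 4405*12903) = (-44335 - 339360)/(64/5 + 56837715) = -383695/284188639/5 = -383695*5/284188639 = -1918475/284188639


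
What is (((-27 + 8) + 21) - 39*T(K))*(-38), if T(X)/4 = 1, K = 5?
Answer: 5852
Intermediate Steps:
T(X) = 4 (T(X) = 4*1 = 4)
(((-27 + 8) + 21) - 39*T(K))*(-38) = (((-27 + 8) + 21) - 39*4)*(-38) = ((-19 + 21) - 156)*(-38) = (2 - 156)*(-38) = -154*(-38) = 5852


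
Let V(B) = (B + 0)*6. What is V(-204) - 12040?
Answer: -13264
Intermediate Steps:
V(B) = 6*B (V(B) = B*6 = 6*B)
V(-204) - 12040 = 6*(-204) - 12040 = -1224 - 12040 = -13264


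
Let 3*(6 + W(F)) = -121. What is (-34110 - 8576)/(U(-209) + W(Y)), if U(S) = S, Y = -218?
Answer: 64029/383 ≈ 167.18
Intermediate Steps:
W(F) = -139/3 (W(F) = -6 + (1/3)*(-121) = -6 - 121/3 = -139/3)
(-34110 - 8576)/(U(-209) + W(Y)) = (-34110 - 8576)/(-209 - 139/3) = -42686/(-766/3) = -42686*(-3/766) = 64029/383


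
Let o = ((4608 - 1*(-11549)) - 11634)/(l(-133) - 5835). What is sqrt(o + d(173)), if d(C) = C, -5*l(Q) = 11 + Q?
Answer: sqrt(145368254362)/29053 ≈ 13.123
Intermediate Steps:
l(Q) = -11/5 - Q/5 (l(Q) = -(11 + Q)/5 = -11/5 - Q/5)
o = -22615/29053 (o = ((4608 - 1*(-11549)) - 11634)/((-11/5 - 1/5*(-133)) - 5835) = ((4608 + 11549) - 11634)/((-11/5 + 133/5) - 5835) = (16157 - 11634)/(122/5 - 5835) = 4523/(-29053/5) = 4523*(-5/29053) = -22615/29053 ≈ -0.77841)
sqrt(o + d(173)) = sqrt(-22615/29053 + 173) = sqrt(5003554/29053) = sqrt(145368254362)/29053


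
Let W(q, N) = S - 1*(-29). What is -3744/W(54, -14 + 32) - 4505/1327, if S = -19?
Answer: -2506669/6635 ≈ -377.79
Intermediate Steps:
W(q, N) = 10 (W(q, N) = -19 - 1*(-29) = -19 + 29 = 10)
-3744/W(54, -14 + 32) - 4505/1327 = -3744/10 - 4505/1327 = -3744*⅒ - 4505*1/1327 = -1872/5 - 4505/1327 = -2506669/6635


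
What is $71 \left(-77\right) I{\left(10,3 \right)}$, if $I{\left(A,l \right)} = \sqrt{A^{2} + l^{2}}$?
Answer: $- 5467 \sqrt{109} \approx -57077.0$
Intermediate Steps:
$71 \left(-77\right) I{\left(10,3 \right)} = 71 \left(-77\right) \sqrt{10^{2} + 3^{2}} = - 5467 \sqrt{100 + 9} = - 5467 \sqrt{109}$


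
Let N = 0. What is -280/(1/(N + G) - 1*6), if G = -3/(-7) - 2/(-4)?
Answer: 455/8 ≈ 56.875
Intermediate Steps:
G = 13/14 (G = -3*(-⅐) - 2*(-¼) = 3/7 + ½ = 13/14 ≈ 0.92857)
-280/(1/(N + G) - 1*6) = -280/(1/(0 + 13/14) - 1*6) = -280/(1/(13/14) - 6) = -280/(14/13 - 6) = -280/(-64/13) = -280*(-13/64) = 455/8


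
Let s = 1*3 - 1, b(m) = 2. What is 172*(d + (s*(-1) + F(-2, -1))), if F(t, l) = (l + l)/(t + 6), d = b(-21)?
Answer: -86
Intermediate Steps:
d = 2
F(t, l) = 2*l/(6 + t) (F(t, l) = (2*l)/(6 + t) = 2*l/(6 + t))
s = 2 (s = 3 - 1 = 2)
172*(d + (s*(-1) + F(-2, -1))) = 172*(2 + (2*(-1) + 2*(-1)/(6 - 2))) = 172*(2 + (-2 + 2*(-1)/4)) = 172*(2 + (-2 + 2*(-1)*(¼))) = 172*(2 + (-2 - ½)) = 172*(2 - 5/2) = 172*(-½) = -86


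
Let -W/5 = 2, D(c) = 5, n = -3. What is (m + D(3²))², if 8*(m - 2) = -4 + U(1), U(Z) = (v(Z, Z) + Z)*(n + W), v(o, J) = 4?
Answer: 169/64 ≈ 2.6406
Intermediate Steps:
W = -10 (W = -5*2 = -10)
U(Z) = -52 - 13*Z (U(Z) = (4 + Z)*(-3 - 10) = (4 + Z)*(-13) = -52 - 13*Z)
m = -53/8 (m = 2 + (-4 + (-52 - 13*1))/8 = 2 + (-4 + (-52 - 13))/8 = 2 + (-4 - 65)/8 = 2 + (⅛)*(-69) = 2 - 69/8 = -53/8 ≈ -6.6250)
(m + D(3²))² = (-53/8 + 5)² = (-13/8)² = 169/64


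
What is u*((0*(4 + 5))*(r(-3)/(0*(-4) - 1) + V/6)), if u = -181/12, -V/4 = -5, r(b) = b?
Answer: 0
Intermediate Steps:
V = 20 (V = -4*(-5) = 20)
u = -181/12 (u = -181*1/12 = -181/12 ≈ -15.083)
u*((0*(4 + 5))*(r(-3)/(0*(-4) - 1) + V/6)) = -181*0*(4 + 5)*(-3/(0*(-4) - 1) + 20/6)/12 = -181*0*9*(-3/(0 - 1) + 20*(1/6))/12 = -0*(-3/(-1) + 10/3) = -0*(-3*(-1) + 10/3) = -0*(3 + 10/3) = -0*19/3 = -181/12*0 = 0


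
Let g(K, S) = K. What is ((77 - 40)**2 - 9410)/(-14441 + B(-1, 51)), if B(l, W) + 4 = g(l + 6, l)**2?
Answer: 8041/14420 ≈ 0.55763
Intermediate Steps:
B(l, W) = -4 + (6 + l)**2 (B(l, W) = -4 + (l + 6)**2 = -4 + (6 + l)**2)
((77 - 40)**2 - 9410)/(-14441 + B(-1, 51)) = ((77 - 40)**2 - 9410)/(-14441 + (-4 + (6 - 1)**2)) = (37**2 - 9410)/(-14441 + (-4 + 5**2)) = (1369 - 9410)/(-14441 + (-4 + 25)) = -8041/(-14441 + 21) = -8041/(-14420) = -8041*(-1/14420) = 8041/14420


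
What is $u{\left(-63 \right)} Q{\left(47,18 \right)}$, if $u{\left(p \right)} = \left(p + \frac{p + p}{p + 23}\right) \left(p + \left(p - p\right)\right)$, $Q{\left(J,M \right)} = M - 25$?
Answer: $- \frac{527877}{20} \approx -26394.0$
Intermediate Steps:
$Q{\left(J,M \right)} = -25 + M$ ($Q{\left(J,M \right)} = M - 25 = -25 + M$)
$u{\left(p \right)} = p \left(p + \frac{2 p}{23 + p}\right)$ ($u{\left(p \right)} = \left(p + \frac{2 p}{23 + p}\right) \left(p + 0\right) = \left(p + \frac{2 p}{23 + p}\right) p = p \left(p + \frac{2 p}{23 + p}\right)$)
$u{\left(-63 \right)} Q{\left(47,18 \right)} = \frac{\left(-63\right)^{2} \left(25 - 63\right)}{23 - 63} \left(-25 + 18\right) = 3969 \frac{1}{-40} \left(-38\right) \left(-7\right) = 3969 \left(- \frac{1}{40}\right) \left(-38\right) \left(-7\right) = \frac{75411}{20} \left(-7\right) = - \frac{527877}{20}$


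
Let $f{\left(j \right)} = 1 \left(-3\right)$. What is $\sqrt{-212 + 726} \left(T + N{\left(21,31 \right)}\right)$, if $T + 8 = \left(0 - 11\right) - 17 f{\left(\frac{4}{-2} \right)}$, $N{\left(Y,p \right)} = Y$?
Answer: $53 \sqrt{514} \approx 1201.6$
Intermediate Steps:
$f{\left(j \right)} = -3$
$T = 32$ ($T = -8 + \left(\left(0 - 11\right) - -51\right) = -8 + \left(\left(0 - 11\right) + 51\right) = -8 + \left(-11 + 51\right) = -8 + 40 = 32$)
$\sqrt{-212 + 726} \left(T + N{\left(21,31 \right)}\right) = \sqrt{-212 + 726} \left(32 + 21\right) = \sqrt{514} \cdot 53 = 53 \sqrt{514}$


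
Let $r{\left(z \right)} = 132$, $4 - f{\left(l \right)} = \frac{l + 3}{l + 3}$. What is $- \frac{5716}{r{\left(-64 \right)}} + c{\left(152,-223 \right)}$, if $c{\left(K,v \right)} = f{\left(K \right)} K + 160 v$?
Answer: $- \frac{1163821}{33} \approx -35267.0$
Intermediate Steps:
$f{\left(l \right)} = 3$ ($f{\left(l \right)} = 4 - \frac{l + 3}{l + 3} = 4 - \frac{3 + l}{3 + l} = 4 - 1 = 3$)
$c{\left(K,v \right)} = 3 K + 160 v$
$- \frac{5716}{r{\left(-64 \right)}} + c{\left(152,-223 \right)} = - \frac{5716}{132} + \left(3 \cdot 152 + 160 \left(-223\right)\right) = \left(-5716\right) \frac{1}{132} + \left(456 - 35680\right) = - \frac{1429}{33} - 35224 = - \frac{1163821}{33}$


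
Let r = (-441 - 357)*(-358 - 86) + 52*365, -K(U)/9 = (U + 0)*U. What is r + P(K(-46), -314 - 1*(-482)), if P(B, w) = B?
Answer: 354248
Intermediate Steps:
K(U) = -9*U² (K(U) = -9*(U + 0)*U = -9*U*U = -9*U²)
r = 373292 (r = -798*(-444) + 18980 = 354312 + 18980 = 373292)
r + P(K(-46), -314 - 1*(-482)) = 373292 - 9*(-46)² = 373292 - 9*2116 = 373292 - 19044 = 354248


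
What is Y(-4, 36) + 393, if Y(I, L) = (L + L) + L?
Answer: 501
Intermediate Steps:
Y(I, L) = 3*L (Y(I, L) = 2*L + L = 3*L)
Y(-4, 36) + 393 = 3*36 + 393 = 108 + 393 = 501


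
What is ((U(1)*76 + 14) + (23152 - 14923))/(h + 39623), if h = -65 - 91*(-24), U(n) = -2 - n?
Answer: 8015/41742 ≈ 0.19201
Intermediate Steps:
h = 2119 (h = -65 + 2184 = 2119)
((U(1)*76 + 14) + (23152 - 14923))/(h + 39623) = (((-2 - 1*1)*76 + 14) + (23152 - 14923))/(2119 + 39623) = (((-2 - 1)*76 + 14) + 8229)/41742 = ((-3*76 + 14) + 8229)*(1/41742) = ((-228 + 14) + 8229)*(1/41742) = (-214 + 8229)*(1/41742) = 8015*(1/41742) = 8015/41742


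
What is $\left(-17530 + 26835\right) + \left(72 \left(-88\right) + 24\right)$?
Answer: $2993$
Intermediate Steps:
$\left(-17530 + 26835\right) + \left(72 \left(-88\right) + 24\right) = 9305 + \left(-6336 + 24\right) = 9305 - 6312 = 2993$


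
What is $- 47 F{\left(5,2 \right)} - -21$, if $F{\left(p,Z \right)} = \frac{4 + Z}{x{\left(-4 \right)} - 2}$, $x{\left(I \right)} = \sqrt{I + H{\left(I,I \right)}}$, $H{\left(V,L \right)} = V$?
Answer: $\frac{3 \left(7 \sqrt{2} + 54 i\right)}{i + \sqrt{2}} \approx 68.0 + 66.468 i$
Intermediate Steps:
$x{\left(I \right)} = \sqrt{2} \sqrt{I}$ ($x{\left(I \right)} = \sqrt{I + I} = \sqrt{2 I} = \sqrt{2} \sqrt{I}$)
$F{\left(p,Z \right)} = \frac{4 + Z}{-2 + 2 i \sqrt{2}}$ ($F{\left(p,Z \right)} = \frac{4 + Z}{\sqrt{2} \sqrt{-4} - 2} = \frac{4 + Z}{\sqrt{2} \cdot 2 i - 2} = \frac{4 + Z}{2 i \sqrt{2} - 2} = \frac{4 + Z}{-2 + 2 i \sqrt{2}}$)
$- 47 F{\left(5,2 \right)} - -21 = - 47 \left(- \frac{4 + 2}{2 - 2 i \sqrt{2}}\right) - -21 = - 47 \left(\left(-1\right) \frac{1}{2 - 2 i \sqrt{2}} \cdot 6\right) + 21 = - 47 \left(- \frac{6}{2 - 2 i \sqrt{2}}\right) + 21 = \frac{282}{2 - 2 i \sqrt{2}} + 21 = 21 + \frac{282}{2 - 2 i \sqrt{2}}$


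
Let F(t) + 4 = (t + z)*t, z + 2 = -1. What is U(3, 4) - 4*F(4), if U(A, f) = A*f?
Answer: 12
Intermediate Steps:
z = -3 (z = -2 - 1 = -3)
F(t) = -4 + t*(-3 + t) (F(t) = -4 + (t - 3)*t = -4 + (-3 + t)*t = -4 + t*(-3 + t))
U(3, 4) - 4*F(4) = 3*4 - 4*(-4 + 4² - 3*4) = 12 - 4*(-4 + 16 - 12) = 12 - 4*0 = 12 + 0 = 12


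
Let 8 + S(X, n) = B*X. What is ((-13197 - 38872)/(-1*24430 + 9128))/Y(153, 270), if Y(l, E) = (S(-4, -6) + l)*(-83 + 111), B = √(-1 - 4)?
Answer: 1510001/1808512776 + 52069*I*√5/2260640970 ≈ 0.00083494 + 5.1503e-5*I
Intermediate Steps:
B = I*√5 (B = √(-5) = I*√5 ≈ 2.2361*I)
S(X, n) = -8 + I*X*√5 (S(X, n) = -8 + (I*√5)*X = -8 + I*X*√5)
Y(l, E) = -224 + 28*l - 112*I*√5 (Y(l, E) = ((-8 + I*(-4)*√5) + l)*(-83 + 111) = ((-8 - 4*I*√5) + l)*28 = (-8 + l - 4*I*√5)*28 = -224 + 28*l - 112*I*√5)
((-13197 - 38872)/(-1*24430 + 9128))/Y(153, 270) = ((-13197 - 38872)/(-1*24430 + 9128))/(-224 + 28*153 - 112*I*√5) = (-52069/(-24430 + 9128))/(-224 + 4284 - 112*I*√5) = (-52069/(-15302))/(4060 - 112*I*√5) = (-52069*(-1/15302))/(4060 - 112*I*√5) = 52069/(15302*(4060 - 112*I*√5))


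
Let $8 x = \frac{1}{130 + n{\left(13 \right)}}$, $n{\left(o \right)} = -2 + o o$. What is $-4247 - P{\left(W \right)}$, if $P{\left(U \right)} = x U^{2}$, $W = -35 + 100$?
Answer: $- \frac{10095097}{2376} \approx -4248.8$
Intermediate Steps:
$n{\left(o \right)} = -2 + o^{2}$
$x = \frac{1}{2376}$ ($x = \frac{1}{8 \left(130 - \left(2 - 13^{2}\right)\right)} = \frac{1}{8 \left(130 + \left(-2 + 169\right)\right)} = \frac{1}{8 \left(130 + 167\right)} = \frac{1}{8 \cdot 297} = \frac{1}{8} \cdot \frac{1}{297} = \frac{1}{2376} \approx 0.00042088$)
$W = 65$
$P{\left(U \right)} = \frac{U^{2}}{2376}$
$-4247 - P{\left(W \right)} = -4247 - \frac{65^{2}}{2376} = -4247 - \frac{1}{2376} \cdot 4225 = -4247 - \frac{4225}{2376} = - \frac{10095097}{2376}$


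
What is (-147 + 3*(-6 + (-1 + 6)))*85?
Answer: -12750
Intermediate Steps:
(-147 + 3*(-6 + (-1 + 6)))*85 = (-147 + 3*(-6 + 5))*85 = (-147 + 3*(-1))*85 = (-147 - 3)*85 = -150*85 = -12750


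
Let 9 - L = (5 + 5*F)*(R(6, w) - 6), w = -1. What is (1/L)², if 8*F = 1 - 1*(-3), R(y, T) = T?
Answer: 4/15129 ≈ 0.00026439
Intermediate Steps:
F = ½ (F = (1 - 1*(-3))/8 = (1 + 3)/8 = (⅛)*4 = ½ ≈ 0.50000)
L = 123/2 (L = 9 - (5 + 5*(½))*(-1 - 6) = 9 - (5 + 5/2)*(-7) = 9 - 15*(-7)/2 = 9 - 1*(-105/2) = 9 + 105/2 = 123/2 ≈ 61.500)
(1/L)² = (1/(123/2))² = (2/123)² = 4/15129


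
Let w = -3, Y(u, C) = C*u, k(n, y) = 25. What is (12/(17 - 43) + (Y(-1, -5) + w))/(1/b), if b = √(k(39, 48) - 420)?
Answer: 20*I*√395/13 ≈ 30.576*I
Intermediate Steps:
b = I*√395 (b = √(25 - 420) = √(-395) = I*√395 ≈ 19.875*I)
(12/(17 - 43) + (Y(-1, -5) + w))/(1/b) = (12/(17 - 43) + (-5*(-1) - 3))/(1/(I*√395)) = (12/(-26) + (5 - 3))/((-I*√395/395)) = (-1/26*12 + 2)*(I*√395) = (-6/13 + 2)*(I*√395) = 20*(I*√395)/13 = 20*I*√395/13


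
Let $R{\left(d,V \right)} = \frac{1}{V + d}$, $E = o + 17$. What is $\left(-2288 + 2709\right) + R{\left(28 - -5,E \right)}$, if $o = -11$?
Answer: $\frac{16420}{39} \approx 421.03$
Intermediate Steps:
$E = 6$ ($E = -11 + 17 = 6$)
$\left(-2288 + 2709\right) + R{\left(28 - -5,E \right)} = \left(-2288 + 2709\right) + \frac{1}{6 + \left(28 - -5\right)} = 421 + \frac{1}{6 + \left(28 + 5\right)} = 421 + \frac{1}{6 + 33} = 421 + \frac{1}{39} = \frac{16420}{39}$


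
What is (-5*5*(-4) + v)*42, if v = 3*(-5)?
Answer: 3570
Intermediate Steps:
v = -15
(-5*5*(-4) + v)*42 = (-5*5*(-4) - 15)*42 = (-25*(-4) - 15)*42 = (100 - 15)*42 = 85*42 = 3570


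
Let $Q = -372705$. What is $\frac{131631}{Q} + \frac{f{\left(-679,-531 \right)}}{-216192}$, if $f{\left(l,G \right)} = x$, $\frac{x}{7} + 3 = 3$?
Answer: $- \frac{43877}{124235} \approx -0.35318$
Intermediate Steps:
$x = 0$ ($x = -21 + 7 \cdot 3 = -21 + 21 = 0$)
$f{\left(l,G \right)} = 0$
$\frac{131631}{Q} + \frac{f{\left(-679,-531 \right)}}{-216192} = \frac{131631}{-372705} + \frac{0}{-216192} = 131631 \left(- \frac{1}{372705}\right) + 0 \left(- \frac{1}{216192}\right) = - \frac{43877}{124235} + 0 = - \frac{43877}{124235}$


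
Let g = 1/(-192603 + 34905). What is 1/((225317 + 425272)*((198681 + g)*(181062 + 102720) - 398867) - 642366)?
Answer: 8761/321364948621414634738 ≈ 2.7262e-17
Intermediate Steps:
g = -1/157698 (g = 1/(-157698) = -1/157698 ≈ -6.3412e-6)
1/((225317 + 425272)*((198681 + g)*(181062 + 102720) - 398867) - 642366) = 1/((225317 + 425272)*((198681 - 1/157698)*(181062 + 102720) - 398867) - 642366) = 1/(650589*((31331596337/157698)*283782 - 398867) - 642366) = 1/(650589*(1481890511951089/26283 - 398867) - 642366) = 1/(650589*(1481880028529728/26283) - 642366) = 1/(321364948627042403264/8761 - 642366) = 1/(321364948621414634738/8761) = 8761/321364948621414634738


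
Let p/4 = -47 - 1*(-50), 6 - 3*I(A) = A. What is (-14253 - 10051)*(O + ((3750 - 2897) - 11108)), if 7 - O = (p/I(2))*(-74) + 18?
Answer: 233318400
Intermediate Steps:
I(A) = 2 - A/3
p = 12 (p = 4*(-47 - 1*(-50)) = 4*(-47 + 50) = 4*3 = 12)
O = 655 (O = 7 - ((12/(2 - ⅓*2))*(-74) + 18) = 7 - ((12/(2 - ⅔))*(-74) + 18) = 7 - ((12/(4/3))*(-74) + 18) = 7 - ((12*(¾))*(-74) + 18) = 7 - (9*(-74) + 18) = 7 - (-666 + 18) = 7 - 1*(-648) = 7 + 648 = 655)
(-14253 - 10051)*(O + ((3750 - 2897) - 11108)) = (-14253 - 10051)*(655 + ((3750 - 2897) - 11108)) = -24304*(655 + (853 - 11108)) = -24304*(655 - 10255) = -24304*(-9600) = 233318400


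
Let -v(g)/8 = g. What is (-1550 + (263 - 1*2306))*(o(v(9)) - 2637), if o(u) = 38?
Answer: 9338207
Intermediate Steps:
v(g) = -8*g
(-1550 + (263 - 1*2306))*(o(v(9)) - 2637) = (-1550 + (263 - 1*2306))*(38 - 2637) = (-1550 + (263 - 2306))*(-2599) = (-1550 - 2043)*(-2599) = -3593*(-2599) = 9338207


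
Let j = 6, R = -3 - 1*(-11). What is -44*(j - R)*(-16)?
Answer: -1408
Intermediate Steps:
R = 8 (R = -3 + 11 = 8)
-44*(j - R)*(-16) = -44*(6 - 1*8)*(-16) = -44*(6 - 8)*(-16) = -44*(-2)*(-16) = 88*(-16) = -1408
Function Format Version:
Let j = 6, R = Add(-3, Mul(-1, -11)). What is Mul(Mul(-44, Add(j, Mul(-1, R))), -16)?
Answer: -1408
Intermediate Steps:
R = 8 (R = Add(-3, 11) = 8)
Mul(Mul(-44, Add(j, Mul(-1, R))), -16) = Mul(Mul(-44, Add(6, Mul(-1, 8))), -16) = Mul(Mul(-44, Add(6, -8)), -16) = Mul(Mul(-44, -2), -16) = Mul(88, -16) = -1408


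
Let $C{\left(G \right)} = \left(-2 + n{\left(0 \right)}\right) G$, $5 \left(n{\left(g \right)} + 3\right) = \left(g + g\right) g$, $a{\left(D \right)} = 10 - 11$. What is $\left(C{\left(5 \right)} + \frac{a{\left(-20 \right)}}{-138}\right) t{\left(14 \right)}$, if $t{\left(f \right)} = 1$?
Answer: $- \frac{3449}{138} \approx -24.993$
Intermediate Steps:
$a{\left(D \right)} = -1$
$n{\left(g \right)} = -3 + \frac{2 g^{2}}{5}$ ($n{\left(g \right)} = -3 + \frac{\left(g + g\right) g}{5} = -3 + \frac{2 g g}{5} = -3 + \frac{2 g^{2}}{5}$)
$C{\left(G \right)} = - 5 G$ ($C{\left(G \right)} = \left(-2 - \left(3 - \frac{2 \cdot 0^{2}}{5}\right)\right) G = \left(-2 + \left(-3 + \frac{2}{5} \cdot 0\right)\right) G = \left(-2 + \left(-3 + 0\right)\right) G = \left(-2 - 3\right) G = - 5 G$)
$\left(C{\left(5 \right)} + \frac{a{\left(-20 \right)}}{-138}\right) t{\left(14 \right)} = \left(\left(-5\right) 5 - \frac{1}{-138}\right) 1 = \left(-25 - - \frac{1}{138}\right) 1 = \left(-25 + \frac{1}{138}\right) 1 = \left(- \frac{3449}{138}\right) 1 = - \frac{3449}{138}$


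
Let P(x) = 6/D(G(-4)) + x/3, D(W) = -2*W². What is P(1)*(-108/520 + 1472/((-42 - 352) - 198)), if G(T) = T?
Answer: -90713/230880 ≈ -0.39290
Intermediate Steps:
P(x) = -3/16 + x/3 (P(x) = 6/((-2*(-4)²)) + x/3 = 6/((-2*16)) + x*(⅓) = 6/(-32) + x/3 = 6*(-1/32) + x/3 = -3/16 + x/3)
P(1)*(-108/520 + 1472/((-42 - 352) - 198)) = (-3/16 + (⅓)*1)*(-108/520 + 1472/((-42 - 352) - 198)) = (-3/16 + ⅓)*(-108*1/520 + 1472/(-394 - 198)) = 7*(-27/130 + 1472/(-592))/48 = 7*(-27/130 + 1472*(-1/592))/48 = 7*(-27/130 - 92/37)/48 = (7/48)*(-12959/4810) = -90713/230880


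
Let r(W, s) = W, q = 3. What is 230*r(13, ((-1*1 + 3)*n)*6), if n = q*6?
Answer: 2990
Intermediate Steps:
n = 18 (n = 3*6 = 18)
230*r(13, ((-1*1 + 3)*n)*6) = 230*13 = 2990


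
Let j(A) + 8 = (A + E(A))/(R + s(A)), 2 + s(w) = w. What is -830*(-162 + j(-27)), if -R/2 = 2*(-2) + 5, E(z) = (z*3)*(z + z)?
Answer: 7982110/31 ≈ 2.5749e+5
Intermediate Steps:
s(w) = -2 + w
E(z) = 6*z² (E(z) = (3*z)*(2*z) = 6*z²)
R = -2 (R = -2*(2*(-2) + 5) = -2*(-4 + 5) = -2*1 = -2)
j(A) = -8 + (A + 6*A²)/(-4 + A) (j(A) = -8 + (A + 6*A²)/(-2 + (-2 + A)) = -8 + (A + 6*A²)/(-4 + A))
-830*(-162 + j(-27)) = -830*(-162 + (32 - 7*(-27) + 6*(-27)²)/(-4 - 27)) = -830*(-162 + (32 + 189 + 6*729)/(-31)) = -830*(-162 - (32 + 189 + 4374)/31) = -830*(-162 - 1/31*4595) = -830*(-162 - 4595/31) = -830*(-9617/31) = 7982110/31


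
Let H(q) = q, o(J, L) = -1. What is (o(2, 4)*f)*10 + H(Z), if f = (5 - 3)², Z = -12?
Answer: -52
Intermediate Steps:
f = 4 (f = 2² = 4)
(o(2, 4)*f)*10 + H(Z) = -1*4*10 - 12 = -4*10 - 12 = -40 - 12 = -52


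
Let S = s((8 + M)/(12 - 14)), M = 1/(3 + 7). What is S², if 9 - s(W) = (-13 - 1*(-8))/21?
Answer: 37636/441 ≈ 85.342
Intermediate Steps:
M = ⅒ (M = 1/10 = ⅒ ≈ 0.10000)
s(W) = 194/21 (s(W) = 9 - (-13 - 1*(-8))/21 = 9 - (-13 + 8)/21 = 9 - (-5)/21 = 9 - 1*(-5/21) = 9 + 5/21 = 194/21)
S = 194/21 ≈ 9.2381
S² = (194/21)² = 37636/441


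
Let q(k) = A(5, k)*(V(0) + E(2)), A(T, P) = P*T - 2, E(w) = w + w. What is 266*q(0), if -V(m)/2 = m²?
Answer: -2128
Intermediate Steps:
E(w) = 2*w
V(m) = -2*m²
A(T, P) = -2 + P*T
q(k) = -8 + 20*k (q(k) = (-2 + k*5)*(-2*0² + 2*2) = (-2 + 5*k)*(-2*0 + 4) = (-2 + 5*k)*(0 + 4) = (-2 + 5*k)*4 = -8 + 20*k)
266*q(0) = 266*(-8 + 20*0) = 266*(-8 + 0) = 266*(-8) = -2128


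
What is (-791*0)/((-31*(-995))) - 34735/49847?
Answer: -34735/49847 ≈ -0.69683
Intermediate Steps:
(-791*0)/((-31*(-995))) - 34735/49847 = 0/30845 - 34735*1/49847 = 0*(1/30845) - 34735/49847 = 0 - 34735/49847 = -34735/49847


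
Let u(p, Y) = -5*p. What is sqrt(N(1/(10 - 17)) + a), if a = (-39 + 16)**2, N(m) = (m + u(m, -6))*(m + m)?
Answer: sqrt(25913)/7 ≈ 22.996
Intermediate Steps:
N(m) = -8*m**2 (N(m) = (m - 5*m)*(m + m) = (-4*m)*(2*m) = -8*m**2)
a = 529 (a = (-23)**2 = 529)
sqrt(N(1/(10 - 17)) + a) = sqrt(-8/(10 - 17)**2 + 529) = sqrt(-8*(1/(-7))**2 + 529) = sqrt(-8*(-1/7)**2 + 529) = sqrt(-8*1/49 + 529) = sqrt(-8/49 + 529) = sqrt(25913/49) = sqrt(25913)/7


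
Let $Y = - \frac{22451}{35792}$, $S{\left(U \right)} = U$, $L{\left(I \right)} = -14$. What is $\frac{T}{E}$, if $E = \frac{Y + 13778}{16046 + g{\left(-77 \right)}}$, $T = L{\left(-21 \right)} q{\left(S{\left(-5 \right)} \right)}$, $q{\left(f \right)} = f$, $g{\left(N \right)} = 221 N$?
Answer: $- \frac{69508064}{14089135} \approx -4.9334$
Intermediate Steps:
$Y = - \frac{22451}{35792}$ ($Y = \left(-22451\right) \frac{1}{35792} = - \frac{22451}{35792} \approx -0.62726$)
$T = 70$ ($T = \left(-14\right) \left(-5\right) = 70$)
$E = - \frac{493119725}{34754032}$ ($E = \frac{- \frac{22451}{35792} + 13778}{16046 + 221 \left(-77\right)} = \frac{493119725}{35792 \left(16046 - 17017\right)} = \frac{493119725}{35792 \left(-971\right)} = \frac{493119725}{35792} \left(- \frac{1}{971}\right) = - \frac{493119725}{34754032} \approx -14.189$)
$\frac{T}{E} = \frac{70}{- \frac{493119725}{34754032}} = 70 \left(- \frac{34754032}{493119725}\right) = - \frac{69508064}{14089135}$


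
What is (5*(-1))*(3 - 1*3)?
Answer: 0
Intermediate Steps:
(5*(-1))*(3 - 1*3) = -5*(3 - 3) = -5*0 = 0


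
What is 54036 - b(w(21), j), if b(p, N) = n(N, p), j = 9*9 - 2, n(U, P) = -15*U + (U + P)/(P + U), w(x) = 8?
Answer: 55220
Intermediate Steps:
n(U, P) = 1 - 15*U (n(U, P) = -15*U + (P + U)/(P + U) = -15*U + 1 = 1 - 15*U)
j = 79 (j = 81 - 2 = 79)
b(p, N) = 1 - 15*N
54036 - b(w(21), j) = 54036 - (1 - 15*79) = 54036 - (1 - 1185) = 54036 - 1*(-1184) = 54036 + 1184 = 55220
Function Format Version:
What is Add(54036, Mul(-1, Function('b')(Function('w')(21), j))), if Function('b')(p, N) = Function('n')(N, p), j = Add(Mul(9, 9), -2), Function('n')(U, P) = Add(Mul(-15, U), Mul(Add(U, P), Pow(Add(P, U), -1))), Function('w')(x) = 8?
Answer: 55220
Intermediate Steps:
Function('n')(U, P) = Add(1, Mul(-15, U)) (Function('n')(U, P) = Add(Mul(-15, U), Mul(Add(P, U), Pow(Add(P, U), -1))) = Add(Mul(-15, U), 1) = Add(1, Mul(-15, U)))
j = 79 (j = Add(81, -2) = 79)
Function('b')(p, N) = Add(1, Mul(-15, N))
Add(54036, Mul(-1, Function('b')(Function('w')(21), j))) = Add(54036, Mul(-1, Add(1, Mul(-15, 79)))) = Add(54036, Mul(-1, Add(1, -1185))) = Add(54036, Mul(-1, -1184)) = Add(54036, 1184) = 55220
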